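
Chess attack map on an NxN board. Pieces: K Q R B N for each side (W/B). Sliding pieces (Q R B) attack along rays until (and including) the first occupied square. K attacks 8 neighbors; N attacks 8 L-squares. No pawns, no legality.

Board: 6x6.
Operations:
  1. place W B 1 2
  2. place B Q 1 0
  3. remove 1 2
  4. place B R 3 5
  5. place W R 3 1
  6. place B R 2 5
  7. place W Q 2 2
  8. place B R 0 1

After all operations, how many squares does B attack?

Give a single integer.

Answer: 29

Derivation:
Op 1: place WB@(1,2)
Op 2: place BQ@(1,0)
Op 3: remove (1,2)
Op 4: place BR@(3,5)
Op 5: place WR@(3,1)
Op 6: place BR@(2,5)
Op 7: place WQ@(2,2)
Op 8: place BR@(0,1)
Per-piece attacks for B:
  BR@(0,1): attacks (0,2) (0,3) (0,4) (0,5) (0,0) (1,1) (2,1) (3,1) [ray(1,0) blocked at (3,1)]
  BQ@(1,0): attacks (1,1) (1,2) (1,3) (1,4) (1,5) (2,0) (3,0) (4,0) (5,0) (0,0) (2,1) (3,2) (4,3) (5,4) (0,1) [ray(-1,1) blocked at (0,1)]
  BR@(2,5): attacks (2,4) (2,3) (2,2) (3,5) (1,5) (0,5) [ray(0,-1) blocked at (2,2); ray(1,0) blocked at (3,5)]
  BR@(3,5): attacks (3,4) (3,3) (3,2) (3,1) (4,5) (5,5) (2,5) [ray(0,-1) blocked at (3,1); ray(-1,0) blocked at (2,5)]
Union (29 distinct): (0,0) (0,1) (0,2) (0,3) (0,4) (0,5) (1,1) (1,2) (1,3) (1,4) (1,5) (2,0) (2,1) (2,2) (2,3) (2,4) (2,5) (3,0) (3,1) (3,2) (3,3) (3,4) (3,5) (4,0) (4,3) (4,5) (5,0) (5,4) (5,5)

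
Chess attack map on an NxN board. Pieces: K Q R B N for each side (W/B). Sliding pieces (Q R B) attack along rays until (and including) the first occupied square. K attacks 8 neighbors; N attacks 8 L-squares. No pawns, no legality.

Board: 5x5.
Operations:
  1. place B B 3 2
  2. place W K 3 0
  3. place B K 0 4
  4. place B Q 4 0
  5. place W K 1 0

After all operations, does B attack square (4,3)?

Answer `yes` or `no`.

Answer: yes

Derivation:
Op 1: place BB@(3,2)
Op 2: place WK@(3,0)
Op 3: place BK@(0,4)
Op 4: place BQ@(4,0)
Op 5: place WK@(1,0)
Per-piece attacks for B:
  BK@(0,4): attacks (0,3) (1,4) (1,3)
  BB@(3,2): attacks (4,3) (4,1) (2,3) (1,4) (2,1) (1,0) [ray(-1,-1) blocked at (1,0)]
  BQ@(4,0): attacks (4,1) (4,2) (4,3) (4,4) (3,0) (3,1) (2,2) (1,3) (0,4) [ray(-1,0) blocked at (3,0); ray(-1,1) blocked at (0,4)]
B attacks (4,3): yes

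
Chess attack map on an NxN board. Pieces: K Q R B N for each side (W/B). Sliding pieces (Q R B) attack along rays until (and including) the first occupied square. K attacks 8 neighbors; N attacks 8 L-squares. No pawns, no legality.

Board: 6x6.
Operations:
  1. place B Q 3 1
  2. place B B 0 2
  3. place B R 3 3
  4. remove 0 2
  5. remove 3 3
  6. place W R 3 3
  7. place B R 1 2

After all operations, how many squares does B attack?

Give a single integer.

Op 1: place BQ@(3,1)
Op 2: place BB@(0,2)
Op 3: place BR@(3,3)
Op 4: remove (0,2)
Op 5: remove (3,3)
Op 6: place WR@(3,3)
Op 7: place BR@(1,2)
Per-piece attacks for B:
  BR@(1,2): attacks (1,3) (1,4) (1,5) (1,1) (1,0) (2,2) (3,2) (4,2) (5,2) (0,2)
  BQ@(3,1): attacks (3,2) (3,3) (3,0) (4,1) (5,1) (2,1) (1,1) (0,1) (4,2) (5,3) (4,0) (2,2) (1,3) (0,4) (2,0) [ray(0,1) blocked at (3,3)]
Union (20 distinct): (0,1) (0,2) (0,4) (1,0) (1,1) (1,3) (1,4) (1,5) (2,0) (2,1) (2,2) (3,0) (3,2) (3,3) (4,0) (4,1) (4,2) (5,1) (5,2) (5,3)

Answer: 20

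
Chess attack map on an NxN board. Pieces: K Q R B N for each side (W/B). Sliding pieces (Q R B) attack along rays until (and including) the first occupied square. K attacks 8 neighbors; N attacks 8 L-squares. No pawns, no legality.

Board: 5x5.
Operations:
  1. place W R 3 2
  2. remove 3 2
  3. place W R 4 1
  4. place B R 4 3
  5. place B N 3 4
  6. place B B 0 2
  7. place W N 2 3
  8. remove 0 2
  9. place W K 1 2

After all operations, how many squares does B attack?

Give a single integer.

Answer: 7

Derivation:
Op 1: place WR@(3,2)
Op 2: remove (3,2)
Op 3: place WR@(4,1)
Op 4: place BR@(4,3)
Op 5: place BN@(3,4)
Op 6: place BB@(0,2)
Op 7: place WN@(2,3)
Op 8: remove (0,2)
Op 9: place WK@(1,2)
Per-piece attacks for B:
  BN@(3,4): attacks (4,2) (2,2) (1,3)
  BR@(4,3): attacks (4,4) (4,2) (4,1) (3,3) (2,3) [ray(0,-1) blocked at (4,1); ray(-1,0) blocked at (2,3)]
Union (7 distinct): (1,3) (2,2) (2,3) (3,3) (4,1) (4,2) (4,4)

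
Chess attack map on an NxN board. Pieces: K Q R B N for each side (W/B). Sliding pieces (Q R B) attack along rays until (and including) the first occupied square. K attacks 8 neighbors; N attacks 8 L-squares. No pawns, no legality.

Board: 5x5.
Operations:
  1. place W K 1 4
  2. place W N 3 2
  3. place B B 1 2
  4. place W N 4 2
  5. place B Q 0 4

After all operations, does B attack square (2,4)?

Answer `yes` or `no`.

Answer: no

Derivation:
Op 1: place WK@(1,4)
Op 2: place WN@(3,2)
Op 3: place BB@(1,2)
Op 4: place WN@(4,2)
Op 5: place BQ@(0,4)
Per-piece attacks for B:
  BQ@(0,4): attacks (0,3) (0,2) (0,1) (0,0) (1,4) (1,3) (2,2) (3,1) (4,0) [ray(1,0) blocked at (1,4)]
  BB@(1,2): attacks (2,3) (3,4) (2,1) (3,0) (0,3) (0,1)
B attacks (2,4): no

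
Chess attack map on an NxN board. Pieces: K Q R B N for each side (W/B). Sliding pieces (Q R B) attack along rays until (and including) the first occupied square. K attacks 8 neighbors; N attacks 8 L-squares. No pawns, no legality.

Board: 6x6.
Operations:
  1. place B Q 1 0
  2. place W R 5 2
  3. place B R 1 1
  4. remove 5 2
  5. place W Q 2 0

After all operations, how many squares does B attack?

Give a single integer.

Op 1: place BQ@(1,0)
Op 2: place WR@(5,2)
Op 3: place BR@(1,1)
Op 4: remove (5,2)
Op 5: place WQ@(2,0)
Per-piece attacks for B:
  BQ@(1,0): attacks (1,1) (2,0) (0,0) (2,1) (3,2) (4,3) (5,4) (0,1) [ray(0,1) blocked at (1,1); ray(1,0) blocked at (2,0)]
  BR@(1,1): attacks (1,2) (1,3) (1,4) (1,5) (1,0) (2,1) (3,1) (4,1) (5,1) (0,1) [ray(0,-1) blocked at (1,0)]
Union (16 distinct): (0,0) (0,1) (1,0) (1,1) (1,2) (1,3) (1,4) (1,5) (2,0) (2,1) (3,1) (3,2) (4,1) (4,3) (5,1) (5,4)

Answer: 16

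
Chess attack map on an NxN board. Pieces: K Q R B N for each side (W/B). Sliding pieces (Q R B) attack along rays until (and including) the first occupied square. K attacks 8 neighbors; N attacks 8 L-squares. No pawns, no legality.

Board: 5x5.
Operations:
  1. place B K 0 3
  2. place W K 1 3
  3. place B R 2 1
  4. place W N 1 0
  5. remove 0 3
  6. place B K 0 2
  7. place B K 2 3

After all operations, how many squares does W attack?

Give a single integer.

Answer: 9

Derivation:
Op 1: place BK@(0,3)
Op 2: place WK@(1,3)
Op 3: place BR@(2,1)
Op 4: place WN@(1,0)
Op 5: remove (0,3)
Op 6: place BK@(0,2)
Op 7: place BK@(2,3)
Per-piece attacks for W:
  WN@(1,0): attacks (2,2) (3,1) (0,2)
  WK@(1,3): attacks (1,4) (1,2) (2,3) (0,3) (2,4) (2,2) (0,4) (0,2)
Union (9 distinct): (0,2) (0,3) (0,4) (1,2) (1,4) (2,2) (2,3) (2,4) (3,1)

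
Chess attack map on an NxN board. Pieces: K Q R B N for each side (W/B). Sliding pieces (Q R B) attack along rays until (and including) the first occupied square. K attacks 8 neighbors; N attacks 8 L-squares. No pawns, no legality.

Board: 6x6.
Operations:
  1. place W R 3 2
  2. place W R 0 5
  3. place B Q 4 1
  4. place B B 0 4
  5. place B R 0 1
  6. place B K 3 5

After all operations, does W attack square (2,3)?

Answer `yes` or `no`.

Op 1: place WR@(3,2)
Op 2: place WR@(0,5)
Op 3: place BQ@(4,1)
Op 4: place BB@(0,4)
Op 5: place BR@(0,1)
Op 6: place BK@(3,5)
Per-piece attacks for W:
  WR@(0,5): attacks (0,4) (1,5) (2,5) (3,5) [ray(0,-1) blocked at (0,4); ray(1,0) blocked at (3,5)]
  WR@(3,2): attacks (3,3) (3,4) (3,5) (3,1) (3,0) (4,2) (5,2) (2,2) (1,2) (0,2) [ray(0,1) blocked at (3,5)]
W attacks (2,3): no

Answer: no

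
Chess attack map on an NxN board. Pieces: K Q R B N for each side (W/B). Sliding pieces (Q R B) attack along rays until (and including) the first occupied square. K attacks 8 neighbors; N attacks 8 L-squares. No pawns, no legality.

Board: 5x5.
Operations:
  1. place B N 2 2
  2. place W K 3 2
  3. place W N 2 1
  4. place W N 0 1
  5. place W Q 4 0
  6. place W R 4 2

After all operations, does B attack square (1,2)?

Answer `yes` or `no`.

Answer: no

Derivation:
Op 1: place BN@(2,2)
Op 2: place WK@(3,2)
Op 3: place WN@(2,1)
Op 4: place WN@(0,1)
Op 5: place WQ@(4,0)
Op 6: place WR@(4,2)
Per-piece attacks for B:
  BN@(2,2): attacks (3,4) (4,3) (1,4) (0,3) (3,0) (4,1) (1,0) (0,1)
B attacks (1,2): no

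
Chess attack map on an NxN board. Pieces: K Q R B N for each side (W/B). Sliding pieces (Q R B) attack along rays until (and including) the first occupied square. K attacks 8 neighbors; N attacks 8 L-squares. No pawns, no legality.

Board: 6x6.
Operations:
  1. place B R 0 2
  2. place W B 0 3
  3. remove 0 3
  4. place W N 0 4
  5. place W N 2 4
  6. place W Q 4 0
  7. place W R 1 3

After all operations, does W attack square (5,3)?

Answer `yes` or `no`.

Answer: yes

Derivation:
Op 1: place BR@(0,2)
Op 2: place WB@(0,3)
Op 3: remove (0,3)
Op 4: place WN@(0,4)
Op 5: place WN@(2,4)
Op 6: place WQ@(4,0)
Op 7: place WR@(1,3)
Per-piece attacks for W:
  WN@(0,4): attacks (2,5) (1,2) (2,3)
  WR@(1,3): attacks (1,4) (1,5) (1,2) (1,1) (1,0) (2,3) (3,3) (4,3) (5,3) (0,3)
  WN@(2,4): attacks (4,5) (0,5) (3,2) (4,3) (1,2) (0,3)
  WQ@(4,0): attacks (4,1) (4,2) (4,3) (4,4) (4,5) (5,0) (3,0) (2,0) (1,0) (0,0) (5,1) (3,1) (2,2) (1,3) [ray(-1,1) blocked at (1,3)]
W attacks (5,3): yes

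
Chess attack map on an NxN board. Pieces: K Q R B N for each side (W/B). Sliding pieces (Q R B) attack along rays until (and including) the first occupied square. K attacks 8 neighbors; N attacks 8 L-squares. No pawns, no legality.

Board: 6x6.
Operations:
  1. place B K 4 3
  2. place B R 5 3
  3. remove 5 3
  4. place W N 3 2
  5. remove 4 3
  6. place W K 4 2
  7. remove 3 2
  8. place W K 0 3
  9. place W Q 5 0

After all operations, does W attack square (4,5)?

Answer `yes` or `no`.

Answer: no

Derivation:
Op 1: place BK@(4,3)
Op 2: place BR@(5,3)
Op 3: remove (5,3)
Op 4: place WN@(3,2)
Op 5: remove (4,3)
Op 6: place WK@(4,2)
Op 7: remove (3,2)
Op 8: place WK@(0,3)
Op 9: place WQ@(5,0)
Per-piece attacks for W:
  WK@(0,3): attacks (0,4) (0,2) (1,3) (1,4) (1,2)
  WK@(4,2): attacks (4,3) (4,1) (5,2) (3,2) (5,3) (5,1) (3,3) (3,1)
  WQ@(5,0): attacks (5,1) (5,2) (5,3) (5,4) (5,5) (4,0) (3,0) (2,0) (1,0) (0,0) (4,1) (3,2) (2,3) (1,4) (0,5)
W attacks (4,5): no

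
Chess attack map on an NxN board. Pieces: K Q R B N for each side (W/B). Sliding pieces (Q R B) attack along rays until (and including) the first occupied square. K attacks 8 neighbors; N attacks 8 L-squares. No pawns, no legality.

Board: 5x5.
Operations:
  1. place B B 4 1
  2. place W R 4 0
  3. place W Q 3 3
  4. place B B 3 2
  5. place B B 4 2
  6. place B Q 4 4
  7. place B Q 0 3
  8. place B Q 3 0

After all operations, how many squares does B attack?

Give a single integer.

Answer: 22

Derivation:
Op 1: place BB@(4,1)
Op 2: place WR@(4,0)
Op 3: place WQ@(3,3)
Op 4: place BB@(3,2)
Op 5: place BB@(4,2)
Op 6: place BQ@(4,4)
Op 7: place BQ@(0,3)
Op 8: place BQ@(3,0)
Per-piece attacks for B:
  BQ@(0,3): attacks (0,4) (0,2) (0,1) (0,0) (1,3) (2,3) (3,3) (1,4) (1,2) (2,1) (3,0) [ray(1,0) blocked at (3,3); ray(1,-1) blocked at (3,0)]
  BQ@(3,0): attacks (3,1) (3,2) (4,0) (2,0) (1,0) (0,0) (4,1) (2,1) (1,2) (0,3) [ray(0,1) blocked at (3,2); ray(1,0) blocked at (4,0); ray(1,1) blocked at (4,1); ray(-1,1) blocked at (0,3)]
  BB@(3,2): attacks (4,3) (4,1) (2,3) (1,4) (2,1) (1,0) [ray(1,-1) blocked at (4,1)]
  BB@(4,1): attacks (3,2) (3,0) [ray(-1,1) blocked at (3,2); ray(-1,-1) blocked at (3,0)]
  BB@(4,2): attacks (3,3) (3,1) (2,0) [ray(-1,1) blocked at (3,3)]
  BQ@(4,4): attacks (4,3) (4,2) (3,4) (2,4) (1,4) (0,4) (3,3) [ray(0,-1) blocked at (4,2); ray(-1,-1) blocked at (3,3)]
Union (22 distinct): (0,0) (0,1) (0,2) (0,3) (0,4) (1,0) (1,2) (1,3) (1,4) (2,0) (2,1) (2,3) (2,4) (3,0) (3,1) (3,2) (3,3) (3,4) (4,0) (4,1) (4,2) (4,3)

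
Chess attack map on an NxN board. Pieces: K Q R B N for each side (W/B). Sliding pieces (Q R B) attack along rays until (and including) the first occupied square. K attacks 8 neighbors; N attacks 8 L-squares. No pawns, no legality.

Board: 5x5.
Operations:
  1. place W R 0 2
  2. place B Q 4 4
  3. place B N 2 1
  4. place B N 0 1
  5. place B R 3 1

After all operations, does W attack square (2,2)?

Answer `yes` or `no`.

Op 1: place WR@(0,2)
Op 2: place BQ@(4,4)
Op 3: place BN@(2,1)
Op 4: place BN@(0,1)
Op 5: place BR@(3,1)
Per-piece attacks for W:
  WR@(0,2): attacks (0,3) (0,4) (0,1) (1,2) (2,2) (3,2) (4,2) [ray(0,-1) blocked at (0,1)]
W attacks (2,2): yes

Answer: yes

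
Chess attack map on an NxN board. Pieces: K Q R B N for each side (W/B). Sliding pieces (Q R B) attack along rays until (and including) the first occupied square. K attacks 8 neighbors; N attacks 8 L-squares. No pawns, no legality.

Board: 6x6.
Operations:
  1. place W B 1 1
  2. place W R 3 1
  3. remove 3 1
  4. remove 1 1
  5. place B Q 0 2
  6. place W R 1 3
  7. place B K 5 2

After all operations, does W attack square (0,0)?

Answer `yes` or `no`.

Op 1: place WB@(1,1)
Op 2: place WR@(3,1)
Op 3: remove (3,1)
Op 4: remove (1,1)
Op 5: place BQ@(0,2)
Op 6: place WR@(1,3)
Op 7: place BK@(5,2)
Per-piece attacks for W:
  WR@(1,3): attacks (1,4) (1,5) (1,2) (1,1) (1,0) (2,3) (3,3) (4,3) (5,3) (0,3)
W attacks (0,0): no

Answer: no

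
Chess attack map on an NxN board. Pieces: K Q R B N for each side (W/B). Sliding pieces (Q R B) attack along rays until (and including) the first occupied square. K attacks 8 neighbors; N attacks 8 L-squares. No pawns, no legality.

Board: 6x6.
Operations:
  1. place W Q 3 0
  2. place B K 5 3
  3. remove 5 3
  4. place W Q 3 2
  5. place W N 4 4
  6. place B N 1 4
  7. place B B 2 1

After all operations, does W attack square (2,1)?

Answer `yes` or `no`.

Answer: yes

Derivation:
Op 1: place WQ@(3,0)
Op 2: place BK@(5,3)
Op 3: remove (5,3)
Op 4: place WQ@(3,2)
Op 5: place WN@(4,4)
Op 6: place BN@(1,4)
Op 7: place BB@(2,1)
Per-piece attacks for W:
  WQ@(3,0): attacks (3,1) (3,2) (4,0) (5,0) (2,0) (1,0) (0,0) (4,1) (5,2) (2,1) [ray(0,1) blocked at (3,2); ray(-1,1) blocked at (2,1)]
  WQ@(3,2): attacks (3,3) (3,4) (3,5) (3,1) (3,0) (4,2) (5,2) (2,2) (1,2) (0,2) (4,3) (5,4) (4,1) (5,0) (2,3) (1,4) (2,1) [ray(0,-1) blocked at (3,0); ray(-1,1) blocked at (1,4); ray(-1,-1) blocked at (2,1)]
  WN@(4,4): attacks (2,5) (5,2) (3,2) (2,3)
W attacks (2,1): yes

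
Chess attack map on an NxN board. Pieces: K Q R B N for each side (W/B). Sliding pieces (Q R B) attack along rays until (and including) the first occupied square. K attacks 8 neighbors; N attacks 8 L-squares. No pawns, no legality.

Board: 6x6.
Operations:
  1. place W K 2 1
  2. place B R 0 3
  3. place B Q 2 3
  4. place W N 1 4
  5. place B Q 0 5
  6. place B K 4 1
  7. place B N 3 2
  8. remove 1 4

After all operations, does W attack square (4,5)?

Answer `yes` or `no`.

Op 1: place WK@(2,1)
Op 2: place BR@(0,3)
Op 3: place BQ@(2,3)
Op 4: place WN@(1,4)
Op 5: place BQ@(0,5)
Op 6: place BK@(4,1)
Op 7: place BN@(3,2)
Op 8: remove (1,4)
Per-piece attacks for W:
  WK@(2,1): attacks (2,2) (2,0) (3,1) (1,1) (3,2) (3,0) (1,2) (1,0)
W attacks (4,5): no

Answer: no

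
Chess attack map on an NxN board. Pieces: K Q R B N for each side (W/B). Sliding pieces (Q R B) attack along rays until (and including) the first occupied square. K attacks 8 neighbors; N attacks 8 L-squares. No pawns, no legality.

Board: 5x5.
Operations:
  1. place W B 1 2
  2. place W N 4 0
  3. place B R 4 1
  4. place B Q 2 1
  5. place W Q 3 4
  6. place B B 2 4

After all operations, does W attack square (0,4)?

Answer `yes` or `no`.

Answer: no

Derivation:
Op 1: place WB@(1,2)
Op 2: place WN@(4,0)
Op 3: place BR@(4,1)
Op 4: place BQ@(2,1)
Op 5: place WQ@(3,4)
Op 6: place BB@(2,4)
Per-piece attacks for W:
  WB@(1,2): attacks (2,3) (3,4) (2,1) (0,3) (0,1) [ray(1,1) blocked at (3,4); ray(1,-1) blocked at (2,1)]
  WQ@(3,4): attacks (3,3) (3,2) (3,1) (3,0) (4,4) (2,4) (4,3) (2,3) (1,2) [ray(-1,0) blocked at (2,4); ray(-1,-1) blocked at (1,2)]
  WN@(4,0): attacks (3,2) (2,1)
W attacks (0,4): no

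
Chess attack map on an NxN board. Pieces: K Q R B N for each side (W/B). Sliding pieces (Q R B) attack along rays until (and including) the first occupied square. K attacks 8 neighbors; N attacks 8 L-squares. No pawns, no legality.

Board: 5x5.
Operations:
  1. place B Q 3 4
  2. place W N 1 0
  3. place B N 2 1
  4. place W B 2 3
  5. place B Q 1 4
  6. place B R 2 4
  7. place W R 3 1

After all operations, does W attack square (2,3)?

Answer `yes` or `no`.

Answer: no

Derivation:
Op 1: place BQ@(3,4)
Op 2: place WN@(1,0)
Op 3: place BN@(2,1)
Op 4: place WB@(2,3)
Op 5: place BQ@(1,4)
Op 6: place BR@(2,4)
Op 7: place WR@(3,1)
Per-piece attacks for W:
  WN@(1,0): attacks (2,2) (3,1) (0,2)
  WB@(2,3): attacks (3,4) (3,2) (4,1) (1,4) (1,2) (0,1) [ray(1,1) blocked at (3,4); ray(-1,1) blocked at (1,4)]
  WR@(3,1): attacks (3,2) (3,3) (3,4) (3,0) (4,1) (2,1) [ray(0,1) blocked at (3,4); ray(-1,0) blocked at (2,1)]
W attacks (2,3): no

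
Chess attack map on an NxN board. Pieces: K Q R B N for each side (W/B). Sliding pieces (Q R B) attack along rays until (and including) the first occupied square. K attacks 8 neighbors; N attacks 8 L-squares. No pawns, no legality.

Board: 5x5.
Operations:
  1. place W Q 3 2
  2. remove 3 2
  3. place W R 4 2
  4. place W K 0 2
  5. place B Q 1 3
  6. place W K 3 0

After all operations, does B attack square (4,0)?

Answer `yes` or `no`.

Answer: yes

Derivation:
Op 1: place WQ@(3,2)
Op 2: remove (3,2)
Op 3: place WR@(4,2)
Op 4: place WK@(0,2)
Op 5: place BQ@(1,3)
Op 6: place WK@(3,0)
Per-piece attacks for B:
  BQ@(1,3): attacks (1,4) (1,2) (1,1) (1,0) (2,3) (3,3) (4,3) (0,3) (2,4) (2,2) (3,1) (4,0) (0,4) (0,2) [ray(-1,-1) blocked at (0,2)]
B attacks (4,0): yes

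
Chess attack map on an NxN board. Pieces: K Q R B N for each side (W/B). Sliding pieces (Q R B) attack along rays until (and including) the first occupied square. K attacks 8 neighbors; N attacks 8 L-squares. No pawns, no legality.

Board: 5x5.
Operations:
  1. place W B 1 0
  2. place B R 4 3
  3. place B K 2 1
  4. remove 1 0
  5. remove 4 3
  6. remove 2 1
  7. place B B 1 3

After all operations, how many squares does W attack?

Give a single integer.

Op 1: place WB@(1,0)
Op 2: place BR@(4,3)
Op 3: place BK@(2,1)
Op 4: remove (1,0)
Op 5: remove (4,3)
Op 6: remove (2,1)
Op 7: place BB@(1,3)
Per-piece attacks for W:
Union (0 distinct): (none)

Answer: 0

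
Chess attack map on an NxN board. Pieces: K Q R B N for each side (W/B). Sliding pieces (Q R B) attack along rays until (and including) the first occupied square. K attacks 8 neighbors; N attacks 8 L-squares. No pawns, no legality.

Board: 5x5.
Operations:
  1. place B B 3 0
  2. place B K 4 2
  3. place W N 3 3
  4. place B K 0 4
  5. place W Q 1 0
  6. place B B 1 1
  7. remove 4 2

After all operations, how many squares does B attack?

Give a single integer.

Answer: 11

Derivation:
Op 1: place BB@(3,0)
Op 2: place BK@(4,2)
Op 3: place WN@(3,3)
Op 4: place BK@(0,4)
Op 5: place WQ@(1,0)
Op 6: place BB@(1,1)
Op 7: remove (4,2)
Per-piece attacks for B:
  BK@(0,4): attacks (0,3) (1,4) (1,3)
  BB@(1,1): attacks (2,2) (3,3) (2,0) (0,2) (0,0) [ray(1,1) blocked at (3,3)]
  BB@(3,0): attacks (4,1) (2,1) (1,2) (0,3)
Union (11 distinct): (0,0) (0,2) (0,3) (1,2) (1,3) (1,4) (2,0) (2,1) (2,2) (3,3) (4,1)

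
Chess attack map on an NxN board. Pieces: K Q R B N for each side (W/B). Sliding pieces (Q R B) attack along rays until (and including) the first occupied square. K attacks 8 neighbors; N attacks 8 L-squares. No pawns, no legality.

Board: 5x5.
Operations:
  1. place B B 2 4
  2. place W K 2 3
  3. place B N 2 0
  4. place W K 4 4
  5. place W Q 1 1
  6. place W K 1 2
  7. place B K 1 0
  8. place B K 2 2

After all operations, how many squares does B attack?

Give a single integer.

Answer: 14

Derivation:
Op 1: place BB@(2,4)
Op 2: place WK@(2,3)
Op 3: place BN@(2,0)
Op 4: place WK@(4,4)
Op 5: place WQ@(1,1)
Op 6: place WK@(1,2)
Op 7: place BK@(1,0)
Op 8: place BK@(2,2)
Per-piece attacks for B:
  BK@(1,0): attacks (1,1) (2,0) (0,0) (2,1) (0,1)
  BN@(2,0): attacks (3,2) (4,1) (1,2) (0,1)
  BK@(2,2): attacks (2,3) (2,1) (3,2) (1,2) (3,3) (3,1) (1,3) (1,1)
  BB@(2,4): attacks (3,3) (4,2) (1,3) (0,2)
Union (14 distinct): (0,0) (0,1) (0,2) (1,1) (1,2) (1,3) (2,0) (2,1) (2,3) (3,1) (3,2) (3,3) (4,1) (4,2)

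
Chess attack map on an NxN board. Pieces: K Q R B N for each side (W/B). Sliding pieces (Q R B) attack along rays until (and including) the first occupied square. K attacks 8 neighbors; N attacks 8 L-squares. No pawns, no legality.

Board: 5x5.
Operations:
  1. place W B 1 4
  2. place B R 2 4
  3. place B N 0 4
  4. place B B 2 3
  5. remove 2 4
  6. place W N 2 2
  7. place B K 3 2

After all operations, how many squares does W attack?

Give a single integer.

Op 1: place WB@(1,4)
Op 2: place BR@(2,4)
Op 3: place BN@(0,4)
Op 4: place BB@(2,3)
Op 5: remove (2,4)
Op 6: place WN@(2,2)
Op 7: place BK@(3,2)
Per-piece attacks for W:
  WB@(1,4): attacks (2,3) (0,3) [ray(1,-1) blocked at (2,3)]
  WN@(2,2): attacks (3,4) (4,3) (1,4) (0,3) (3,0) (4,1) (1,0) (0,1)
Union (9 distinct): (0,1) (0,3) (1,0) (1,4) (2,3) (3,0) (3,4) (4,1) (4,3)

Answer: 9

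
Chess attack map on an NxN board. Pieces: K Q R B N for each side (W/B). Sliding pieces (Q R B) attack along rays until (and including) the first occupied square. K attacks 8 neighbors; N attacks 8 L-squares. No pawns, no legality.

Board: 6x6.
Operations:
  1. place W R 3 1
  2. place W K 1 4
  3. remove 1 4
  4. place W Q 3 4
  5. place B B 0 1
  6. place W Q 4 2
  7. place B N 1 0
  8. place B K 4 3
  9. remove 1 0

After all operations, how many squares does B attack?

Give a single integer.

Answer: 11

Derivation:
Op 1: place WR@(3,1)
Op 2: place WK@(1,4)
Op 3: remove (1,4)
Op 4: place WQ@(3,4)
Op 5: place BB@(0,1)
Op 6: place WQ@(4,2)
Op 7: place BN@(1,0)
Op 8: place BK@(4,3)
Op 9: remove (1,0)
Per-piece attacks for B:
  BB@(0,1): attacks (1,2) (2,3) (3,4) (1,0) [ray(1,1) blocked at (3,4)]
  BK@(4,3): attacks (4,4) (4,2) (5,3) (3,3) (5,4) (5,2) (3,4) (3,2)
Union (11 distinct): (1,0) (1,2) (2,3) (3,2) (3,3) (3,4) (4,2) (4,4) (5,2) (5,3) (5,4)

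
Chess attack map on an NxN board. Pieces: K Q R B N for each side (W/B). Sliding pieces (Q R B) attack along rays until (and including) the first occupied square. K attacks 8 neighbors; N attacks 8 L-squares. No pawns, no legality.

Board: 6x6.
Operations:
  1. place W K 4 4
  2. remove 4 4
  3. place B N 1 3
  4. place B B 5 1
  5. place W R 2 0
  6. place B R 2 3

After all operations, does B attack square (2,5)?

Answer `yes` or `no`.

Answer: yes

Derivation:
Op 1: place WK@(4,4)
Op 2: remove (4,4)
Op 3: place BN@(1,3)
Op 4: place BB@(5,1)
Op 5: place WR@(2,0)
Op 6: place BR@(2,3)
Per-piece attacks for B:
  BN@(1,3): attacks (2,5) (3,4) (0,5) (2,1) (3,2) (0,1)
  BR@(2,3): attacks (2,4) (2,5) (2,2) (2,1) (2,0) (3,3) (4,3) (5,3) (1,3) [ray(0,-1) blocked at (2,0); ray(-1,0) blocked at (1,3)]
  BB@(5,1): attacks (4,2) (3,3) (2,4) (1,5) (4,0)
B attacks (2,5): yes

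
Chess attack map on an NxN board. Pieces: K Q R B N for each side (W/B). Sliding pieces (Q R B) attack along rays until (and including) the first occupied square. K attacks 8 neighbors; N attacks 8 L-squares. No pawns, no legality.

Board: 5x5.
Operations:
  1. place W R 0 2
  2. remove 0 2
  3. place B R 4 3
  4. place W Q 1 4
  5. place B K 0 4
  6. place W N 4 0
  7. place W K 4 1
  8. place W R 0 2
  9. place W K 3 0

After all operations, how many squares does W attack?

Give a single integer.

Answer: 21

Derivation:
Op 1: place WR@(0,2)
Op 2: remove (0,2)
Op 3: place BR@(4,3)
Op 4: place WQ@(1,4)
Op 5: place BK@(0,4)
Op 6: place WN@(4,0)
Op 7: place WK@(4,1)
Op 8: place WR@(0,2)
Op 9: place WK@(3,0)
Per-piece attacks for W:
  WR@(0,2): attacks (0,3) (0,4) (0,1) (0,0) (1,2) (2,2) (3,2) (4,2) [ray(0,1) blocked at (0,4)]
  WQ@(1,4): attacks (1,3) (1,2) (1,1) (1,0) (2,4) (3,4) (4,4) (0,4) (2,3) (3,2) (4,1) (0,3) [ray(-1,0) blocked at (0,4); ray(1,-1) blocked at (4,1)]
  WK@(3,0): attacks (3,1) (4,0) (2,0) (4,1) (2,1)
  WN@(4,0): attacks (3,2) (2,1)
  WK@(4,1): attacks (4,2) (4,0) (3,1) (3,2) (3,0)
Union (21 distinct): (0,0) (0,1) (0,3) (0,4) (1,0) (1,1) (1,2) (1,3) (2,0) (2,1) (2,2) (2,3) (2,4) (3,0) (3,1) (3,2) (3,4) (4,0) (4,1) (4,2) (4,4)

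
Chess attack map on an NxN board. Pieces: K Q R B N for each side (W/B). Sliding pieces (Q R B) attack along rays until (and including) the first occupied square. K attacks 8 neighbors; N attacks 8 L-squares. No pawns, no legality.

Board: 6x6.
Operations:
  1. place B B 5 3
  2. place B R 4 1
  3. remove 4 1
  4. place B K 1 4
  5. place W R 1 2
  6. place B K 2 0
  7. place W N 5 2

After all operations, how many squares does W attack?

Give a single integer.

Op 1: place BB@(5,3)
Op 2: place BR@(4,1)
Op 3: remove (4,1)
Op 4: place BK@(1,4)
Op 5: place WR@(1,2)
Op 6: place BK@(2,0)
Op 7: place WN@(5,2)
Per-piece attacks for W:
  WR@(1,2): attacks (1,3) (1,4) (1,1) (1,0) (2,2) (3,2) (4,2) (5,2) (0,2) [ray(0,1) blocked at (1,4); ray(1,0) blocked at (5,2)]
  WN@(5,2): attacks (4,4) (3,3) (4,0) (3,1)
Union (13 distinct): (0,2) (1,0) (1,1) (1,3) (1,4) (2,2) (3,1) (3,2) (3,3) (4,0) (4,2) (4,4) (5,2)

Answer: 13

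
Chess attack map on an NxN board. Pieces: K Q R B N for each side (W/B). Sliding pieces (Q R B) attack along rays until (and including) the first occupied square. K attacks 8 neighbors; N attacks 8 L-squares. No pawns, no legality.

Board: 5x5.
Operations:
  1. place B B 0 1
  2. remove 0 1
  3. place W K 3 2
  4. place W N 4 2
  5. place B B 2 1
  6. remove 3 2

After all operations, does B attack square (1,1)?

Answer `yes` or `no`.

Answer: no

Derivation:
Op 1: place BB@(0,1)
Op 2: remove (0,1)
Op 3: place WK@(3,2)
Op 4: place WN@(4,2)
Op 5: place BB@(2,1)
Op 6: remove (3,2)
Per-piece attacks for B:
  BB@(2,1): attacks (3,2) (4,3) (3,0) (1,2) (0,3) (1,0)
B attacks (1,1): no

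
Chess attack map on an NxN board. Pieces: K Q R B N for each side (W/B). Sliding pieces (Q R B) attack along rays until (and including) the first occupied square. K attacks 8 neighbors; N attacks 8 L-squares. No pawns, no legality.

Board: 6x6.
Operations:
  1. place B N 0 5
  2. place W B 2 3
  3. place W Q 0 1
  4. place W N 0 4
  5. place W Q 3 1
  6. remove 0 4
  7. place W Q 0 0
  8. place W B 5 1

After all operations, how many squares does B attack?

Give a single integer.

Op 1: place BN@(0,5)
Op 2: place WB@(2,3)
Op 3: place WQ@(0,1)
Op 4: place WN@(0,4)
Op 5: place WQ@(3,1)
Op 6: remove (0,4)
Op 7: place WQ@(0,0)
Op 8: place WB@(5,1)
Per-piece attacks for B:
  BN@(0,5): attacks (1,3) (2,4)
Union (2 distinct): (1,3) (2,4)

Answer: 2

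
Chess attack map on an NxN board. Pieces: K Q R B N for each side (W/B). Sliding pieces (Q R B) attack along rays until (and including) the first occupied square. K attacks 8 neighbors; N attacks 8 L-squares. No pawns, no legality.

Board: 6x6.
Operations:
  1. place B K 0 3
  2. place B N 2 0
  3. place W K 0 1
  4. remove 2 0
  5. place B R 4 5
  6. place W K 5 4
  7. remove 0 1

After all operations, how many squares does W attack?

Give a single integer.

Answer: 5

Derivation:
Op 1: place BK@(0,3)
Op 2: place BN@(2,0)
Op 3: place WK@(0,1)
Op 4: remove (2,0)
Op 5: place BR@(4,5)
Op 6: place WK@(5,4)
Op 7: remove (0,1)
Per-piece attacks for W:
  WK@(5,4): attacks (5,5) (5,3) (4,4) (4,5) (4,3)
Union (5 distinct): (4,3) (4,4) (4,5) (5,3) (5,5)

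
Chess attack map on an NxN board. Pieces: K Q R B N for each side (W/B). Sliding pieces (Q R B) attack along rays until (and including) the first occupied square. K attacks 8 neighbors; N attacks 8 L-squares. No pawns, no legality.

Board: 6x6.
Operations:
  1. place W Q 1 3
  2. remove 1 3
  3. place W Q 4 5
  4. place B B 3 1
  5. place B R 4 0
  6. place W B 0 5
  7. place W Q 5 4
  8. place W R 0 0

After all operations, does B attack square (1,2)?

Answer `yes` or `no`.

Op 1: place WQ@(1,3)
Op 2: remove (1,3)
Op 3: place WQ@(4,5)
Op 4: place BB@(3,1)
Op 5: place BR@(4,0)
Op 6: place WB@(0,5)
Op 7: place WQ@(5,4)
Op 8: place WR@(0,0)
Per-piece attacks for B:
  BB@(3,1): attacks (4,2) (5,3) (4,0) (2,2) (1,3) (0,4) (2,0) [ray(1,-1) blocked at (4,0)]
  BR@(4,0): attacks (4,1) (4,2) (4,3) (4,4) (4,5) (5,0) (3,0) (2,0) (1,0) (0,0) [ray(0,1) blocked at (4,5); ray(-1,0) blocked at (0,0)]
B attacks (1,2): no

Answer: no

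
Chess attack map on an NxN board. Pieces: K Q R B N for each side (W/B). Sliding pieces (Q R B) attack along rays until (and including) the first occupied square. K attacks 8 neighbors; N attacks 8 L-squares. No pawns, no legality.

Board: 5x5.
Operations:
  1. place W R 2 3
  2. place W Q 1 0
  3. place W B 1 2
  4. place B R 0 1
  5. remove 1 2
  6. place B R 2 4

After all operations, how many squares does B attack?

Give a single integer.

Op 1: place WR@(2,3)
Op 2: place WQ@(1,0)
Op 3: place WB@(1,2)
Op 4: place BR@(0,1)
Op 5: remove (1,2)
Op 6: place BR@(2,4)
Per-piece attacks for B:
  BR@(0,1): attacks (0,2) (0,3) (0,4) (0,0) (1,1) (2,1) (3,1) (4,1)
  BR@(2,4): attacks (2,3) (3,4) (4,4) (1,4) (0,4) [ray(0,-1) blocked at (2,3)]
Union (12 distinct): (0,0) (0,2) (0,3) (0,4) (1,1) (1,4) (2,1) (2,3) (3,1) (3,4) (4,1) (4,4)

Answer: 12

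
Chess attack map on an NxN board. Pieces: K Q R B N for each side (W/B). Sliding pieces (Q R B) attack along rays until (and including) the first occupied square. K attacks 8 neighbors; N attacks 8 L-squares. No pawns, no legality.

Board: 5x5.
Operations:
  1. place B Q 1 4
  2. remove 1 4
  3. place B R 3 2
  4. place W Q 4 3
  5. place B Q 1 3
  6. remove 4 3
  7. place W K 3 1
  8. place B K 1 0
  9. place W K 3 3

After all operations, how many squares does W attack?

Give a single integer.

Answer: 13

Derivation:
Op 1: place BQ@(1,4)
Op 2: remove (1,4)
Op 3: place BR@(3,2)
Op 4: place WQ@(4,3)
Op 5: place BQ@(1,3)
Op 6: remove (4,3)
Op 7: place WK@(3,1)
Op 8: place BK@(1,0)
Op 9: place WK@(3,3)
Per-piece attacks for W:
  WK@(3,1): attacks (3,2) (3,0) (4,1) (2,1) (4,2) (4,0) (2,2) (2,0)
  WK@(3,3): attacks (3,4) (3,2) (4,3) (2,3) (4,4) (4,2) (2,4) (2,2)
Union (13 distinct): (2,0) (2,1) (2,2) (2,3) (2,4) (3,0) (3,2) (3,4) (4,0) (4,1) (4,2) (4,3) (4,4)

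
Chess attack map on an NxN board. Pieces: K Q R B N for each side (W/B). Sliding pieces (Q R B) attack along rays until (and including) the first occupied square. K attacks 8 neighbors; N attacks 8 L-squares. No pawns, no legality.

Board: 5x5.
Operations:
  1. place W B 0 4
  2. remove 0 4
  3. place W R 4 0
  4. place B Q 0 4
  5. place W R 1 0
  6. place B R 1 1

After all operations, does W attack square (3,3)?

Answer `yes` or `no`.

Op 1: place WB@(0,4)
Op 2: remove (0,4)
Op 3: place WR@(4,0)
Op 4: place BQ@(0,4)
Op 5: place WR@(1,0)
Op 6: place BR@(1,1)
Per-piece attacks for W:
  WR@(1,0): attacks (1,1) (2,0) (3,0) (4,0) (0,0) [ray(0,1) blocked at (1,1); ray(1,0) blocked at (4,0)]
  WR@(4,0): attacks (4,1) (4,2) (4,3) (4,4) (3,0) (2,0) (1,0) [ray(-1,0) blocked at (1,0)]
W attacks (3,3): no

Answer: no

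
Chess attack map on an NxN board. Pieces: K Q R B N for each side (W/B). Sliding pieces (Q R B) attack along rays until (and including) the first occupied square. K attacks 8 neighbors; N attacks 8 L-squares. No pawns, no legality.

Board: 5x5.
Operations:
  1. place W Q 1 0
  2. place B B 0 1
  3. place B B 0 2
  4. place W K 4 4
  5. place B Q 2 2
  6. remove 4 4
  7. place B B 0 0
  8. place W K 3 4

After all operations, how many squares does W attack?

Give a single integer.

Op 1: place WQ@(1,0)
Op 2: place BB@(0,1)
Op 3: place BB@(0,2)
Op 4: place WK@(4,4)
Op 5: place BQ@(2,2)
Op 6: remove (4,4)
Op 7: place BB@(0,0)
Op 8: place WK@(3,4)
Per-piece attacks for W:
  WQ@(1,0): attacks (1,1) (1,2) (1,3) (1,4) (2,0) (3,0) (4,0) (0,0) (2,1) (3,2) (4,3) (0,1) [ray(-1,0) blocked at (0,0); ray(-1,1) blocked at (0,1)]
  WK@(3,4): attacks (3,3) (4,4) (2,4) (4,3) (2,3)
Union (16 distinct): (0,0) (0,1) (1,1) (1,2) (1,3) (1,4) (2,0) (2,1) (2,3) (2,4) (3,0) (3,2) (3,3) (4,0) (4,3) (4,4)

Answer: 16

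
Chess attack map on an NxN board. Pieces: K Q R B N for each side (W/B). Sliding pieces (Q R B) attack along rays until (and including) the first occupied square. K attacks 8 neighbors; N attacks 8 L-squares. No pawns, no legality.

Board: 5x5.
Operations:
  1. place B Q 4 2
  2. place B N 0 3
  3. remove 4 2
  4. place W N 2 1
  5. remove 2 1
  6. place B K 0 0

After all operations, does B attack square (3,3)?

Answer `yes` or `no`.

Op 1: place BQ@(4,2)
Op 2: place BN@(0,3)
Op 3: remove (4,2)
Op 4: place WN@(2,1)
Op 5: remove (2,1)
Op 6: place BK@(0,0)
Per-piece attacks for B:
  BK@(0,0): attacks (0,1) (1,0) (1,1)
  BN@(0,3): attacks (2,4) (1,1) (2,2)
B attacks (3,3): no

Answer: no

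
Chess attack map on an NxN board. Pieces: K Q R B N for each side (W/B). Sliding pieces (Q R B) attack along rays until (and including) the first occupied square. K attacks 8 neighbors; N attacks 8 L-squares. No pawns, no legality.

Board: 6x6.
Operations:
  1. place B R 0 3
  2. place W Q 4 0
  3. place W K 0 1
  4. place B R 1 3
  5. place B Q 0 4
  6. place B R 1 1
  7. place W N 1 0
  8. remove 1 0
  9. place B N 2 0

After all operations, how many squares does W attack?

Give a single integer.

Op 1: place BR@(0,3)
Op 2: place WQ@(4,0)
Op 3: place WK@(0,1)
Op 4: place BR@(1,3)
Op 5: place BQ@(0,4)
Op 6: place BR@(1,1)
Op 7: place WN@(1,0)
Op 8: remove (1,0)
Op 9: place BN@(2,0)
Per-piece attacks for W:
  WK@(0,1): attacks (0,2) (0,0) (1,1) (1,2) (1,0)
  WQ@(4,0): attacks (4,1) (4,2) (4,3) (4,4) (4,5) (5,0) (3,0) (2,0) (5,1) (3,1) (2,2) (1,3) [ray(-1,0) blocked at (2,0); ray(-1,1) blocked at (1,3)]
Union (17 distinct): (0,0) (0,2) (1,0) (1,1) (1,2) (1,3) (2,0) (2,2) (3,0) (3,1) (4,1) (4,2) (4,3) (4,4) (4,5) (5,0) (5,1)

Answer: 17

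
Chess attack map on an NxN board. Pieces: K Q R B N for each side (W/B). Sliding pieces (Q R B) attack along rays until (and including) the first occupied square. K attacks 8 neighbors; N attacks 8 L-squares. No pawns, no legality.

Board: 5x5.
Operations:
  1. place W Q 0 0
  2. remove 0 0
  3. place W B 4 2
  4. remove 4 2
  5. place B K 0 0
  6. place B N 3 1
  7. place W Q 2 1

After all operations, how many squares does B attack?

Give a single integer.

Op 1: place WQ@(0,0)
Op 2: remove (0,0)
Op 3: place WB@(4,2)
Op 4: remove (4,2)
Op 5: place BK@(0,0)
Op 6: place BN@(3,1)
Op 7: place WQ@(2,1)
Per-piece attacks for B:
  BK@(0,0): attacks (0,1) (1,0) (1,1)
  BN@(3,1): attacks (4,3) (2,3) (1,2) (1,0)
Union (6 distinct): (0,1) (1,0) (1,1) (1,2) (2,3) (4,3)

Answer: 6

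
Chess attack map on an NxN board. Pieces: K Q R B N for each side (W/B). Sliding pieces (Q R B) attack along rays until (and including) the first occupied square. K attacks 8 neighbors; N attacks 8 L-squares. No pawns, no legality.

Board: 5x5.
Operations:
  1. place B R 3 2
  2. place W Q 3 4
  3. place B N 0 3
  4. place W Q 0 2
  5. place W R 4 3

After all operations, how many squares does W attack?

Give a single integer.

Answer: 19

Derivation:
Op 1: place BR@(3,2)
Op 2: place WQ@(3,4)
Op 3: place BN@(0,3)
Op 4: place WQ@(0,2)
Op 5: place WR@(4,3)
Per-piece attacks for W:
  WQ@(0,2): attacks (0,3) (0,1) (0,0) (1,2) (2,2) (3,2) (1,3) (2,4) (1,1) (2,0) [ray(0,1) blocked at (0,3); ray(1,0) blocked at (3,2)]
  WQ@(3,4): attacks (3,3) (3,2) (4,4) (2,4) (1,4) (0,4) (4,3) (2,3) (1,2) (0,1) [ray(0,-1) blocked at (3,2); ray(1,-1) blocked at (4,3)]
  WR@(4,3): attacks (4,4) (4,2) (4,1) (4,0) (3,3) (2,3) (1,3) (0,3) [ray(-1,0) blocked at (0,3)]
Union (19 distinct): (0,0) (0,1) (0,3) (0,4) (1,1) (1,2) (1,3) (1,4) (2,0) (2,2) (2,3) (2,4) (3,2) (3,3) (4,0) (4,1) (4,2) (4,3) (4,4)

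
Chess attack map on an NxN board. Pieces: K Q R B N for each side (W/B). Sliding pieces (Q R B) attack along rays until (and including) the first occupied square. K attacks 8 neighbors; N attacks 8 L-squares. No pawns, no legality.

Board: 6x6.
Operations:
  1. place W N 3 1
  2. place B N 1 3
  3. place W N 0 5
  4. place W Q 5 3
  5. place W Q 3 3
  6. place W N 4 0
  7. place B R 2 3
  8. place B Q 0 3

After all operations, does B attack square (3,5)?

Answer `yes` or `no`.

Op 1: place WN@(3,1)
Op 2: place BN@(1,3)
Op 3: place WN@(0,5)
Op 4: place WQ@(5,3)
Op 5: place WQ@(3,3)
Op 6: place WN@(4,0)
Op 7: place BR@(2,3)
Op 8: place BQ@(0,3)
Per-piece attacks for B:
  BQ@(0,3): attacks (0,4) (0,5) (0,2) (0,1) (0,0) (1,3) (1,4) (2,5) (1,2) (2,1) (3,0) [ray(0,1) blocked at (0,5); ray(1,0) blocked at (1,3)]
  BN@(1,3): attacks (2,5) (3,4) (0,5) (2,1) (3,2) (0,1)
  BR@(2,3): attacks (2,4) (2,5) (2,2) (2,1) (2,0) (3,3) (1,3) [ray(1,0) blocked at (3,3); ray(-1,0) blocked at (1,3)]
B attacks (3,5): no

Answer: no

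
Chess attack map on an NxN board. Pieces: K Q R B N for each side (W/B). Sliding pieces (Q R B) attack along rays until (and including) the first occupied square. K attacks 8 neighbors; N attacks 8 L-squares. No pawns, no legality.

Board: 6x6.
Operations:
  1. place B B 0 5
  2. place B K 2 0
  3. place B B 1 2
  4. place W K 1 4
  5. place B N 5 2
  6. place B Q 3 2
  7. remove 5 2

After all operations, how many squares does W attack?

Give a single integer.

Answer: 8

Derivation:
Op 1: place BB@(0,5)
Op 2: place BK@(2,0)
Op 3: place BB@(1,2)
Op 4: place WK@(1,4)
Op 5: place BN@(5,2)
Op 6: place BQ@(3,2)
Op 7: remove (5,2)
Per-piece attacks for W:
  WK@(1,4): attacks (1,5) (1,3) (2,4) (0,4) (2,5) (2,3) (0,5) (0,3)
Union (8 distinct): (0,3) (0,4) (0,5) (1,3) (1,5) (2,3) (2,4) (2,5)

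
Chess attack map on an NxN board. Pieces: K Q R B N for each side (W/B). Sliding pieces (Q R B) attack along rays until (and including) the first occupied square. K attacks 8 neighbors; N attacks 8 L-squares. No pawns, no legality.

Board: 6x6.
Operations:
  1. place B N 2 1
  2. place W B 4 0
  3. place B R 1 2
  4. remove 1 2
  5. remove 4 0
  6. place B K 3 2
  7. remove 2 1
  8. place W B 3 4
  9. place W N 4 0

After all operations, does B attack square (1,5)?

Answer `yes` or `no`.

Op 1: place BN@(2,1)
Op 2: place WB@(4,0)
Op 3: place BR@(1,2)
Op 4: remove (1,2)
Op 5: remove (4,0)
Op 6: place BK@(3,2)
Op 7: remove (2,1)
Op 8: place WB@(3,4)
Op 9: place WN@(4,0)
Per-piece attacks for B:
  BK@(3,2): attacks (3,3) (3,1) (4,2) (2,2) (4,3) (4,1) (2,3) (2,1)
B attacks (1,5): no

Answer: no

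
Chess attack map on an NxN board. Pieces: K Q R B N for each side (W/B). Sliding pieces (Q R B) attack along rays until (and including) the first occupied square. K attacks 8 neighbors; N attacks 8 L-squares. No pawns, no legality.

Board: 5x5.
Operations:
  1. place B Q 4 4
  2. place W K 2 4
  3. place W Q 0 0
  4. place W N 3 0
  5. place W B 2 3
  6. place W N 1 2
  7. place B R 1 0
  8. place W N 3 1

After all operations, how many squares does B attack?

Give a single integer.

Op 1: place BQ@(4,4)
Op 2: place WK@(2,4)
Op 3: place WQ@(0,0)
Op 4: place WN@(3,0)
Op 5: place WB@(2,3)
Op 6: place WN@(1,2)
Op 7: place BR@(1,0)
Op 8: place WN@(3,1)
Per-piece attacks for B:
  BR@(1,0): attacks (1,1) (1,2) (2,0) (3,0) (0,0) [ray(0,1) blocked at (1,2); ray(1,0) blocked at (3,0); ray(-1,0) blocked at (0,0)]
  BQ@(4,4): attacks (4,3) (4,2) (4,1) (4,0) (3,4) (2,4) (3,3) (2,2) (1,1) (0,0) [ray(-1,0) blocked at (2,4); ray(-1,-1) blocked at (0,0)]
Union (13 distinct): (0,0) (1,1) (1,2) (2,0) (2,2) (2,4) (3,0) (3,3) (3,4) (4,0) (4,1) (4,2) (4,3)

Answer: 13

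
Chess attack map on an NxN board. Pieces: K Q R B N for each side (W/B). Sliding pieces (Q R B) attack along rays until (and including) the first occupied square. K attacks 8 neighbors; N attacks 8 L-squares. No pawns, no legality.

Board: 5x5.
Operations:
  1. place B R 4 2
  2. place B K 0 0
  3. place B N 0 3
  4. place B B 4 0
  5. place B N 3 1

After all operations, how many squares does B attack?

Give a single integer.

Op 1: place BR@(4,2)
Op 2: place BK@(0,0)
Op 3: place BN@(0,3)
Op 4: place BB@(4,0)
Op 5: place BN@(3,1)
Per-piece attacks for B:
  BK@(0,0): attacks (0,1) (1,0) (1,1)
  BN@(0,3): attacks (2,4) (1,1) (2,2)
  BN@(3,1): attacks (4,3) (2,3) (1,2) (1,0)
  BB@(4,0): attacks (3,1) [ray(-1,1) blocked at (3,1)]
  BR@(4,2): attacks (4,3) (4,4) (4,1) (4,0) (3,2) (2,2) (1,2) (0,2) [ray(0,-1) blocked at (4,0)]
Union (14 distinct): (0,1) (0,2) (1,0) (1,1) (1,2) (2,2) (2,3) (2,4) (3,1) (3,2) (4,0) (4,1) (4,3) (4,4)

Answer: 14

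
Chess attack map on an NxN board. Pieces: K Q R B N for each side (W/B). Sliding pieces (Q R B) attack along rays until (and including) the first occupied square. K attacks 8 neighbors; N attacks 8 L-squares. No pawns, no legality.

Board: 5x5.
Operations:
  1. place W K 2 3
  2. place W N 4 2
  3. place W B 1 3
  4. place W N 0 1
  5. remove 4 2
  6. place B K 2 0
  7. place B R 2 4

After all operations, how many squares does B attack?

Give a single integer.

Op 1: place WK@(2,3)
Op 2: place WN@(4,2)
Op 3: place WB@(1,3)
Op 4: place WN@(0,1)
Op 5: remove (4,2)
Op 6: place BK@(2,0)
Op 7: place BR@(2,4)
Per-piece attacks for B:
  BK@(2,0): attacks (2,1) (3,0) (1,0) (3,1) (1,1)
  BR@(2,4): attacks (2,3) (3,4) (4,4) (1,4) (0,4) [ray(0,-1) blocked at (2,3)]
Union (10 distinct): (0,4) (1,0) (1,1) (1,4) (2,1) (2,3) (3,0) (3,1) (3,4) (4,4)

Answer: 10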